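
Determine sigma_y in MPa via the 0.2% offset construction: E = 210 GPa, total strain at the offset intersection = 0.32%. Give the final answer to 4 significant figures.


Offset strain = 0.002
Elastic strain at yield = total_strain - offset = 3.2e-03 - 0.002 = 1.2e-03
sigma_y = E * elastic_strain = 210000 * 1.2e-03
sigma_y = 252 MPa


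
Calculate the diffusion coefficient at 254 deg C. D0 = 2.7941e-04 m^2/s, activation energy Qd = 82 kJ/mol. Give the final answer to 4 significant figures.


D = D0 * exp(-Qd / (R*T))
T = 527.15 K
D = 2.7941e-04 * exp(-82e3 / (8.314 * 527.15))
D = 2.093e-12 m^2/s


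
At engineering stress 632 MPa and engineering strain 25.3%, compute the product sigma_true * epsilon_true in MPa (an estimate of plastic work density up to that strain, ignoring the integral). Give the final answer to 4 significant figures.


sigma_true = sigma_eng * (1 + epsilon_eng)
sigma_true = 632 * (1 + 0.253) = 791.896 MPa
epsilon_true = ln(1 + epsilon_eng)
epsilon_true = ln(1 + 0.253) = 0.225541
sigma_true * epsilon_true = 791.896 * 0.225541 = 178.6 MPa


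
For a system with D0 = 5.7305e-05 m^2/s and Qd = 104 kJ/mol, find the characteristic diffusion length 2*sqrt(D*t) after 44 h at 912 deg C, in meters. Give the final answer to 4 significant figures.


Step 1: D = D0 * exp(-Qd/(R*T))
T = 1185.15 K
D = 5.7305e-05 * exp(-104e3 / (8.314 * 1185.15)) = 1.49383e-09 m^2/s
Step 2: L = 2*sqrt(D*t)
t = 44 h = 158400 s
L = 2*sqrt(1.49383e-09 * 158400) = 0.03077 m


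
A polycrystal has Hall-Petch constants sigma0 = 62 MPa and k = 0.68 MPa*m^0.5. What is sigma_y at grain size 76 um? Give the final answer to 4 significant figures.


sigma_y = sigma0 + k / sqrt(d)
d = 76 um = 7.6e-05 m
sigma_y = 62 + 0.68 / sqrt(7.6e-05)
sigma_y = 140 MPa


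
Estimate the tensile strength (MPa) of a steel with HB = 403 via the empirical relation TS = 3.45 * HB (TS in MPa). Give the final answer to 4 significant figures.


TS (MPa) = 3.45 * HB
TS = 3.45 * 403
TS = 1390 MPa


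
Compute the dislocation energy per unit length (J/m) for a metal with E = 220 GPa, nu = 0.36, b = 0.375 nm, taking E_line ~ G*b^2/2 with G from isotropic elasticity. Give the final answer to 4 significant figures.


Step 1: G = E / (2*(1+nu))
G = 220 / (2*(1+0.36)) = 80.8824 GPa = 8.08824e+10 Pa
Step 2: E_line = G*b^2/2
b = 0.375 nm = 3.75e-10 m
E_line = 0.5 * 8.08824e+10 * (3.75e-10)^2 = 5.687e-09 J/m


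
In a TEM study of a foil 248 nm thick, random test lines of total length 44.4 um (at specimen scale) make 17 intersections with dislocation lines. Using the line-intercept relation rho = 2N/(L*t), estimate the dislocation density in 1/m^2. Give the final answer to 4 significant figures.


rho = 2N / (L * t)
L = 44.4 um = 4.44e-05 m, t = 248 nm = 2.48e-07 m
rho = 2 * 17 / (4.44e-05 * 2.48e-07)
rho = 3.088e+12 1/m^2


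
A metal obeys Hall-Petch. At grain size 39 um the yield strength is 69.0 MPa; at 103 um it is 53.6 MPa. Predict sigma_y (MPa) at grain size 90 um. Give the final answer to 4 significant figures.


sigma_y = sigma0 + k / sqrt(d)
1/sqrt(d1) = 1/sqrt(3.9e-05) = 160.128;  1/sqrt(d2) = 98.5329
k = (sigma1 - sigma2) / (1/sqrt(d1) - 1/sqrt(d2)) = (69.0 - 53.6) / (160.128 - 98.5329) = 0.250019 MPa*m^0.5
sigma0 = sigma1 - k/sqrt(d1) = 69.0 - 0.250019*160.128 = 28.9649 MPa
sigma_y(d3) = 28.9649 + 0.250019 / sqrt(9e-05) = 55.32 MPa


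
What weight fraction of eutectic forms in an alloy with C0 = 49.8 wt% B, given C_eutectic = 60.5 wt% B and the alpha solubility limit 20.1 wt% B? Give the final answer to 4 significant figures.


f_primary = (C_e - C0) / (C_e - C_alpha_max)
f_primary = (60.5 - 49.8) / (60.5 - 20.1)
f_primary = 0.264851
f_eutectic = 1 - 0.264851 = 0.7351


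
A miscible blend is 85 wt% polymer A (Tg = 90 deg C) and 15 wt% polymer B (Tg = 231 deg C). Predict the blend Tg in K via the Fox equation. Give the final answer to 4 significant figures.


1/Tg = w1/Tg1 + w2/Tg2 (in Kelvin)
Tg1 = 363.15 K, Tg2 = 504.15 K
1/Tg = 0.85/363.15 + 0.15/504.15
Tg = 379.1 K


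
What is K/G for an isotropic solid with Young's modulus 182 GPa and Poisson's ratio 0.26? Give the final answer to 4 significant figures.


G = E / (2*(1+nu))
G = 182 / (2*(1+0.26)) = 72.2222 GPa
K = E / (3*(1-2*nu))
K = 182 / (3*(1-2*0.26)) = 126.389 GPa
K/G = 126.389 / 72.2222 = 1.75


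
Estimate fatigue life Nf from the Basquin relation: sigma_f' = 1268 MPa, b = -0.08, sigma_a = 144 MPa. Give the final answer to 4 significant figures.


sigma_a = sigma_f' * (2*Nf)^b
2*Nf = (sigma_a / sigma_f')^(1/b)
2*Nf = (144 / 1268)^(1/-0.08)
2*Nf = 6.44851e+11
Nf = 3.224e+11 cycles


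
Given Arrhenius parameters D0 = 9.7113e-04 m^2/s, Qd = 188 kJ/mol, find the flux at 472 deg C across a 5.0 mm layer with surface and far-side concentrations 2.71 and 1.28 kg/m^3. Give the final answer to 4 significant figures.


Step 1: D = D0 * exp(-Qd/(R*T))
T = 472 + 273.15 = 745.15 K
D = 9.7113e-04 * exp(-188e3 / (8.314 * 745.15)) = 6.4283e-17 m^2/s
Step 2: J = D * (C1 - C2) / dx
J = 6.4283e-17 * (2.71 - 1.28) / 5e-03
J = 1.838e-14 kg/(m^2*s)


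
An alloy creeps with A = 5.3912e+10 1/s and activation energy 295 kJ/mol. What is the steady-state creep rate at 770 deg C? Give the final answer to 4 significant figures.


rate = A * exp(-Q / (R*T))
T = 770 + 273.15 = 1043.15 K
rate = 5.3912e+10 * exp(-295e3 / (8.314 * 1043.15))
rate = 9.106e-05 1/s


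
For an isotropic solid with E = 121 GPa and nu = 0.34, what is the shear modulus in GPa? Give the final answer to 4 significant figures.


G = E / (2*(1+nu))
G = 121 / (2*(1+0.34))
G = 45.15 GPa


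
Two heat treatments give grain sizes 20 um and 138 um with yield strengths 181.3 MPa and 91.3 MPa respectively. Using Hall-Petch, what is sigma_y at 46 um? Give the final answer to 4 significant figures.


sigma_y = sigma0 + k / sqrt(d)
1/sqrt(d1) = 1/sqrt(2e-05) = 223.607;  1/sqrt(d2) = 85.1257
k = (sigma1 - sigma2) / (1/sqrt(d1) - 1/sqrt(d2)) = (181.3 - 91.3) / (223.607 - 85.1257) = 0.649908 MPa*m^0.5
sigma0 = sigma1 - k/sqrt(d1) = 181.3 - 0.649908*223.607 = 35.9762 MPa
sigma_y(d3) = 35.9762 + 0.649908 / sqrt(4.6e-05) = 131.8 MPa


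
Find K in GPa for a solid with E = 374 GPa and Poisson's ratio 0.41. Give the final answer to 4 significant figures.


K = E / (3*(1-2*nu))
K = 374 / (3*(1-2*0.41))
K = 692.6 GPa


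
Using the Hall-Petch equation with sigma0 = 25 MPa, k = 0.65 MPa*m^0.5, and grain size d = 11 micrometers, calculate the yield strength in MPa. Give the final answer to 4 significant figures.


sigma_y = sigma0 + k / sqrt(d)
d = 11 um = 1.1e-05 m
sigma_y = 25 + 0.65 / sqrt(1.1e-05)
sigma_y = 221 MPa


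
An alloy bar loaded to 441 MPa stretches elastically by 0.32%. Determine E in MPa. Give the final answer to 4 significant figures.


E = sigma / epsilon
epsilon = 0.32% = 3.2e-03
E = 441 / 3.2e-03
E = 137800 MPa


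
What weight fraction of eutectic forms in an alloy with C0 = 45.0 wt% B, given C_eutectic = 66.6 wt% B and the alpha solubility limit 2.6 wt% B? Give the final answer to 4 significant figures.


f_primary = (C_e - C0) / (C_e - C_alpha_max)
f_primary = (66.6 - 45.0) / (66.6 - 2.6)
f_primary = 0.3375
f_eutectic = 1 - 0.3375 = 0.6625


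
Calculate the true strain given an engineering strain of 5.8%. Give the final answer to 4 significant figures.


epsilon_true = ln(1 + epsilon_eng)
epsilon_true = ln(1 + 0.058)
epsilon_true = 0.05638


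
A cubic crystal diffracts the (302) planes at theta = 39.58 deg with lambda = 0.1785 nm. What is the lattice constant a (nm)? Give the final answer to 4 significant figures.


d = lambda / (2*sin(theta))
d = 0.1785 / (2*sin(39.58 deg))
d = 0.140076 nm
a = d * sqrt(h^2+k^2+l^2) = 0.140076 * sqrt(13)
a = 0.5051 nm


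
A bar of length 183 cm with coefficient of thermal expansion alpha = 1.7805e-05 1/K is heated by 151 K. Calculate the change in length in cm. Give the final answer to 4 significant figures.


dL = L0 * alpha * dT
dL = 183 * 1.7805e-05 * 151
dL = 0.492 cm


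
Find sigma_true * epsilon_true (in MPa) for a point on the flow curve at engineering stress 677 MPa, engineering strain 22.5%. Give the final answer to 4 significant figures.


sigma_true = sigma_eng * (1 + epsilon_eng)
sigma_true = 677 * (1 + 0.225) = 829.325 MPa
epsilon_true = ln(1 + epsilon_eng)
epsilon_true = ln(1 + 0.225) = 0.202941
sigma_true * epsilon_true = 829.325 * 0.202941 = 168.3 MPa


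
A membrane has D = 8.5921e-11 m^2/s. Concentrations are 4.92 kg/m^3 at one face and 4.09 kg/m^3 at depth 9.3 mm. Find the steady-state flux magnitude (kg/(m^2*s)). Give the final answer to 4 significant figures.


J = -D * (dC/dx) = D * (C1 - C2) / dx
J = 8.5921e-11 * (4.92 - 4.09) / 9.3e-03
J = 7.668e-09 kg/(m^2*s)


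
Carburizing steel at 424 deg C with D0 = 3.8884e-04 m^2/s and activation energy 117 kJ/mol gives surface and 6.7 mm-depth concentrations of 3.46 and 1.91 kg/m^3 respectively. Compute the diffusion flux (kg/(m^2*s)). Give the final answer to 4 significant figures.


Step 1: D = D0 * exp(-Qd/(R*T))
T = 424 + 273.15 = 697.15 K
D = 3.8884e-04 * exp(-117e3 / (8.314 * 697.15)) = 6.65451e-13 m^2/s
Step 2: J = D * (C1 - C2) / dx
J = 6.65451e-13 * (3.46 - 1.91) / 6.7e-03
J = 1.539e-10 kg/(m^2*s)


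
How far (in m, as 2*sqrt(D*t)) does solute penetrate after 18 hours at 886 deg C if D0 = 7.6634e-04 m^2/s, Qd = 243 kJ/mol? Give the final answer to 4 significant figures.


Step 1: D = D0 * exp(-Qd/(R*T))
T = 1159.15 K
D = 7.6634e-04 * exp(-243e3 / (8.314 * 1159.15)) = 8.5851e-15 m^2/s
Step 2: L = 2*sqrt(D*t)
t = 18 h = 64800 s
L = 2*sqrt(8.5851e-15 * 64800) = 4.717e-05 m


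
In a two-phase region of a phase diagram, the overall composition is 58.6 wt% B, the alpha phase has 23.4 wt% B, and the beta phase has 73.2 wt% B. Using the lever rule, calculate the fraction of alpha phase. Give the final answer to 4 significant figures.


f_alpha = (C_beta - C0) / (C_beta - C_alpha)
f_alpha = (73.2 - 58.6) / (73.2 - 23.4)
f_alpha = 0.2932


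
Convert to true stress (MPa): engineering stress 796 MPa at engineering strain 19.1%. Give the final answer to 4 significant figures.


sigma_true = sigma_eng * (1 + epsilon_eng)
sigma_true = 796 * (1 + 0.191)
sigma_true = 948 MPa


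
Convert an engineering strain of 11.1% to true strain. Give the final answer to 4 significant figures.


epsilon_true = ln(1 + epsilon_eng)
epsilon_true = ln(1 + 0.111)
epsilon_true = 0.1053


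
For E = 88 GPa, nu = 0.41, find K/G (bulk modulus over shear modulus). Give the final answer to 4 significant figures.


G = E / (2*(1+nu))
G = 88 / (2*(1+0.41)) = 31.2057 GPa
K = E / (3*(1-2*nu))
K = 88 / (3*(1-2*0.41)) = 162.963 GPa
K/G = 162.963 / 31.2057 = 5.222


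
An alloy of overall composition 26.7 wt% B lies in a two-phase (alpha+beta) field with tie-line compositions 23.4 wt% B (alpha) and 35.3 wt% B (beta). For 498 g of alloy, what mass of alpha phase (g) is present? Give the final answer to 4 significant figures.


f_alpha = (C_beta - C0) / (C_beta - C_alpha)
f_alpha = (35.3 - 26.7) / (35.3 - 23.4) = 0.722689
m_alpha = f_alpha * m_total = 0.722689 * 498 = 359.9 g


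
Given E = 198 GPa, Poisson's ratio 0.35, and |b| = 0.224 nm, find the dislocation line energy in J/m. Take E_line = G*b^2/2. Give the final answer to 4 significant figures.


Step 1: G = E / (2*(1+nu))
G = 198 / (2*(1+0.35)) = 73.3333 GPa = 7.33333e+10 Pa
Step 2: E_line = G*b^2/2
b = 0.224 nm = 2.24e-10 m
E_line = 0.5 * 7.33333e+10 * (2.24e-10)^2 = 1.84e-09 J/m


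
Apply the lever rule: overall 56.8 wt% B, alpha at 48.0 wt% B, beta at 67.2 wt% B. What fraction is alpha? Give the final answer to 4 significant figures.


f_alpha = (C_beta - C0) / (C_beta - C_alpha)
f_alpha = (67.2 - 56.8) / (67.2 - 48.0)
f_alpha = 0.5417


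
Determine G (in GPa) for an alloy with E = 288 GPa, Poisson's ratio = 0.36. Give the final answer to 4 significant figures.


G = E / (2*(1+nu))
G = 288 / (2*(1+0.36))
G = 105.9 GPa


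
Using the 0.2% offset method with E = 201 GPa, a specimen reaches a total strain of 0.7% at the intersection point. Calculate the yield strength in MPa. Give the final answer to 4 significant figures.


Offset strain = 0.002
Elastic strain at yield = total_strain - offset = 7e-03 - 0.002 = 5e-03
sigma_y = E * elastic_strain = 201000 * 5e-03
sigma_y = 1005 MPa


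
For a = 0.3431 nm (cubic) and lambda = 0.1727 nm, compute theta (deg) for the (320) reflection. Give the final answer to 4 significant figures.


d = a / sqrt(h^2+k^2+l^2)
d = 0.3431 / sqrt(13) = 0.0951588 nm
lambda = 2*d*sin(theta)  =>  sin(theta) = lambda / (2*d)
sin(theta) = 0.1727 / (2 * 0.0951588) = 0.90743
theta = 65.15 deg


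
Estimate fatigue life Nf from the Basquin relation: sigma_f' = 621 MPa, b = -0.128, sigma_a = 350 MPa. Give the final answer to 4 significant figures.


sigma_a = sigma_f' * (2*Nf)^b
2*Nf = (sigma_a / sigma_f')^(1/b)
2*Nf = (350 / 621)^(1/-0.128)
2*Nf = 88.2057
Nf = 44.1 cycles


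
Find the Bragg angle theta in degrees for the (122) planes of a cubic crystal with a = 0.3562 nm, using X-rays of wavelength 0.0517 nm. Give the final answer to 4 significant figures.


d = a / sqrt(h^2+k^2+l^2)
d = 0.3562 / sqrt(9) = 0.118733 nm
lambda = 2*d*sin(theta)  =>  sin(theta) = lambda / (2*d)
sin(theta) = 0.0517 / (2 * 0.118733) = 0.217715
theta = 12.57 deg


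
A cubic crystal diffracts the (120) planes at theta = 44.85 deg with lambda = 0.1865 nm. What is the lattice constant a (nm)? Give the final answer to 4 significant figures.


d = lambda / (2*sin(theta))
d = 0.1865 / (2*sin(44.85 deg))
d = 0.132222 nm
a = d * sqrt(h^2+k^2+l^2) = 0.132222 * sqrt(5)
a = 0.2957 nm


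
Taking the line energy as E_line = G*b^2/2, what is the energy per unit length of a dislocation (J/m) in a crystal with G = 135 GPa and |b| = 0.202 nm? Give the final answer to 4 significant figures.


E = G*b^2/2
b = 0.202 nm = 2.02e-10 m
G = 135 GPa = 1.35e+11 Pa
E = 0.5 * 1.35e+11 * (2.02e-10)^2
E = 2.754e-09 J/m


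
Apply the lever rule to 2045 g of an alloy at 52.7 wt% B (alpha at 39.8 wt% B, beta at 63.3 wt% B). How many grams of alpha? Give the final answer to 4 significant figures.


f_alpha = (C_beta - C0) / (C_beta - C_alpha)
f_alpha = (63.3 - 52.7) / (63.3 - 39.8) = 0.451064
m_alpha = f_alpha * m_total = 0.451064 * 2045 = 922.4 g


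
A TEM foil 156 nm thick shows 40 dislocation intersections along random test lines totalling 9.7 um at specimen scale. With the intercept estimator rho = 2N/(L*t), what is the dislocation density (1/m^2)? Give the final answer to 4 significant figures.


rho = 2N / (L * t)
L = 9.7 um = 9.7e-06 m, t = 156 nm = 1.56e-07 m
rho = 2 * 40 / (9.7e-06 * 1.56e-07)
rho = 5.287e+13 1/m^2


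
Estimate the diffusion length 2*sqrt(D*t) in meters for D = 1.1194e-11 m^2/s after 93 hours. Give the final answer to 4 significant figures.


t = 93 hr = 334800 s
Diffusion length = 2*sqrt(D*t)
= 2*sqrt(1.1194e-11 * 334800)
= 3.872e-03 m


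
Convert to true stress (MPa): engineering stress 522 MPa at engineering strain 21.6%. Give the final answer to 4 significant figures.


sigma_true = sigma_eng * (1 + epsilon_eng)
sigma_true = 522 * (1 + 0.216)
sigma_true = 634.8 MPa


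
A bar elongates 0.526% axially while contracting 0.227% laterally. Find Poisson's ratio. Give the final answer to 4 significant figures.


nu = -epsilon_lat / epsilon_axial
Lateral strain is contraction (negative), so using magnitudes:
nu = 0.227 / 0.526
nu = 0.4316


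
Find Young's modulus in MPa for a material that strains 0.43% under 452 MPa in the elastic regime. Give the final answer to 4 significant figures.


E = sigma / epsilon
epsilon = 0.43% = 4.3e-03
E = 452 / 4.3e-03
E = 105100 MPa


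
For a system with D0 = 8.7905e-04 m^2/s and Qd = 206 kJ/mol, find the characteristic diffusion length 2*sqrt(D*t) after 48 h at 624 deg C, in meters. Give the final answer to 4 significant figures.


Step 1: D = D0 * exp(-Qd/(R*T))
T = 897.15 K
D = 8.7905e-04 * exp(-206e3 / (8.314 * 897.15)) = 8.90576e-16 m^2/s
Step 2: L = 2*sqrt(D*t)
t = 48 h = 172800 s
L = 2*sqrt(8.90576e-16 * 172800) = 2.481e-05 m


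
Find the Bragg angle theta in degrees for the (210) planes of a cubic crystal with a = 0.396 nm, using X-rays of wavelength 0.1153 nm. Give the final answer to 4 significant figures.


d = a / sqrt(h^2+k^2+l^2)
d = 0.396 / sqrt(5) = 0.177097 nm
lambda = 2*d*sin(theta)  =>  sin(theta) = lambda / (2*d)
sin(theta) = 0.1153 / (2 * 0.177097) = 0.325529
theta = 19 deg


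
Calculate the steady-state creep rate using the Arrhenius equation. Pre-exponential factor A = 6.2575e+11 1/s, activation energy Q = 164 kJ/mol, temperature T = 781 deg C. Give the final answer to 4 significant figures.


rate = A * exp(-Q / (R*T))
T = 781 + 273.15 = 1054.15 K
rate = 6.2575e+11 * exp(-164e3 / (8.314 * 1054.15))
rate = 4674 1/s


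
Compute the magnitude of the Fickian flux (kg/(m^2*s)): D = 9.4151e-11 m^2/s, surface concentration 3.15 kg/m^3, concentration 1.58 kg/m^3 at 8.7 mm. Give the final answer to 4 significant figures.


J = -D * (dC/dx) = D * (C1 - C2) / dx
J = 9.4151e-11 * (3.15 - 1.58) / 8.7e-03
J = 1.699e-08 kg/(m^2*s)


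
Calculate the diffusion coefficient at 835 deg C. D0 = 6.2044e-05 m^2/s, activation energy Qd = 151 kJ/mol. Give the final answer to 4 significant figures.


D = D0 * exp(-Qd / (R*T))
T = 1108.15 K
D = 6.2044e-05 * exp(-151e3 / (8.314 * 1108.15))
D = 4.729e-12 m^2/s


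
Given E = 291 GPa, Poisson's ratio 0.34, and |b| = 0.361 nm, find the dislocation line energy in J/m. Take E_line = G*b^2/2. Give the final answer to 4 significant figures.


Step 1: G = E / (2*(1+nu))
G = 291 / (2*(1+0.34)) = 108.582 GPa = 1.08582e+11 Pa
Step 2: E_line = G*b^2/2
b = 0.361 nm = 3.61e-10 m
E_line = 0.5 * 1.08582e+11 * (3.61e-10)^2 = 7.075e-09 J/m


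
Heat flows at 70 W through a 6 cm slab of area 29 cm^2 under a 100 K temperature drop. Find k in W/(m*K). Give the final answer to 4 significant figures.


k = Q*L / (A*dT)
L = 0.06 m, A = 2.9e-03 m^2
k = 70 * 0.06 / (2.9e-03 * 100)
k = 14.48 W/(m*K)


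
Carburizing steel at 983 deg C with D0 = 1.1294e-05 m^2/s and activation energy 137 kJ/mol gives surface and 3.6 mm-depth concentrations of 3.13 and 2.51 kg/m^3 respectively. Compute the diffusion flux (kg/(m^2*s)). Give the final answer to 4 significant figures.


Step 1: D = D0 * exp(-Qd/(R*T))
T = 983 + 273.15 = 1256.15 K
D = 1.1294e-05 * exp(-137e3 / (8.314 * 1256.15)) = 2.26858e-11 m^2/s
Step 2: J = D * (C1 - C2) / dx
J = 2.26858e-11 * (3.13 - 2.51) / 3.6e-03
J = 3.907e-09 kg/(m^2*s)


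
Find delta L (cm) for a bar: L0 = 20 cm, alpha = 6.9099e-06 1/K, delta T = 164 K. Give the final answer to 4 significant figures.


dL = L0 * alpha * dT
dL = 20 * 6.9099e-06 * 164
dL = 0.02266 cm


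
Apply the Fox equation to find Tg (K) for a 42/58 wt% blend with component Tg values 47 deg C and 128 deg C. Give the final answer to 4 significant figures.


1/Tg = w1/Tg1 + w2/Tg2 (in Kelvin)
Tg1 = 320.15 K, Tg2 = 401.15 K
1/Tg = 0.42/320.15 + 0.58/401.15
Tg = 362.6 K


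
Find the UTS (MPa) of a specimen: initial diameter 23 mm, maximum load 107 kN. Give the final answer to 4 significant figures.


A0 = pi*(d/2)^2 = pi*(23/2)^2 = 415.476 mm^2
UTS = F_max / A0 = 107*1000 / 415.476
UTS = 257.5 MPa


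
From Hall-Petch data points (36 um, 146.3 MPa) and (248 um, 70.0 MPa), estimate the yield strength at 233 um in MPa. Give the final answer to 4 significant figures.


sigma_y = sigma0 + k / sqrt(d)
1/sqrt(d1) = 1/sqrt(3.6e-05) = 166.667;  1/sqrt(d2) = 63.5001
k = (sigma1 - sigma2) / (1/sqrt(d1) - 1/sqrt(d2)) = (146.3 - 70.0) / (166.667 - 63.5001) = 0.73958 MPa*m^0.5
sigma0 = sigma1 - k/sqrt(d1) = 146.3 - 0.73958*166.667 = 23.0366 MPa
sigma_y(d3) = 23.0366 + 0.73958 / sqrt(2.33e-04) = 71.49 MPa


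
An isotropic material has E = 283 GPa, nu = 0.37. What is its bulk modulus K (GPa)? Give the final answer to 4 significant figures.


K = E / (3*(1-2*nu))
K = 283 / (3*(1-2*0.37))
K = 362.8 GPa


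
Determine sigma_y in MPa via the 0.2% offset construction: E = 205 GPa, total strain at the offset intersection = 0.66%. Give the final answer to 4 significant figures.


Offset strain = 0.002
Elastic strain at yield = total_strain - offset = 6.6e-03 - 0.002 = 4.6e-03
sigma_y = E * elastic_strain = 205000 * 4.6e-03
sigma_y = 943 MPa


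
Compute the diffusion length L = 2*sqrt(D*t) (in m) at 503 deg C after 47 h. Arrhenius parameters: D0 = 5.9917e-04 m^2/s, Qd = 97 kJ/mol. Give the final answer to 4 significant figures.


Step 1: D = D0 * exp(-Qd/(R*T))
T = 776.15 K
D = 5.9917e-04 * exp(-97e3 / (8.314 * 776.15)) = 1.7752e-10 m^2/s
Step 2: L = 2*sqrt(D*t)
t = 47 h = 169200 s
L = 2*sqrt(1.7752e-10 * 169200) = 0.01096 m


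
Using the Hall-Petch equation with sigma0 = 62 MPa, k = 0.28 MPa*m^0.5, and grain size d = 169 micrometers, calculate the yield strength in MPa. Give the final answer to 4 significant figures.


sigma_y = sigma0 + k / sqrt(d)
d = 169 um = 1.69e-04 m
sigma_y = 62 + 0.28 / sqrt(1.69e-04)
sigma_y = 83.54 MPa


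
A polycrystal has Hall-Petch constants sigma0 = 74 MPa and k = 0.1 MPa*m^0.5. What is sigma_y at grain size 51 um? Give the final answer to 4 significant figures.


sigma_y = sigma0 + k / sqrt(d)
d = 51 um = 5.1e-05 m
sigma_y = 74 + 0.1 / sqrt(5.1e-05)
sigma_y = 88 MPa


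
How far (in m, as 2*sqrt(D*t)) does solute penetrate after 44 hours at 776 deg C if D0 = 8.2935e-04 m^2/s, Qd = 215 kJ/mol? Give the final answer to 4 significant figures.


Step 1: D = D0 * exp(-Qd/(R*T))
T = 1049.15 K
D = 8.2935e-04 * exp(-215e3 / (8.314 * 1049.15)) = 1.6369e-14 m^2/s
Step 2: L = 2*sqrt(D*t)
t = 44 h = 158400 s
L = 2*sqrt(1.6369e-14 * 158400) = 1.018e-04 m


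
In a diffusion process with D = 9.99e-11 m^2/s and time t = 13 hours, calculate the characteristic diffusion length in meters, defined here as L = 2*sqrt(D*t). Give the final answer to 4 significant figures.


t = 13 hr = 46800 s
Diffusion length = 2*sqrt(D*t)
= 2*sqrt(9.99e-11 * 46800)
= 4.324e-03 m


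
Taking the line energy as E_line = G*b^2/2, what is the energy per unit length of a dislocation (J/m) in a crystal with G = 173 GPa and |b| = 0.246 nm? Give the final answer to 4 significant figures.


E = G*b^2/2
b = 0.246 nm = 2.46e-10 m
G = 173 GPa = 1.73e+11 Pa
E = 0.5 * 1.73e+11 * (2.46e-10)^2
E = 5.235e-09 J/m


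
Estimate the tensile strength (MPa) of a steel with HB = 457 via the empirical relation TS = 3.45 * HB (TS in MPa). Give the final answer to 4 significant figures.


TS (MPa) = 3.45 * HB
TS = 3.45 * 457
TS = 1577 MPa


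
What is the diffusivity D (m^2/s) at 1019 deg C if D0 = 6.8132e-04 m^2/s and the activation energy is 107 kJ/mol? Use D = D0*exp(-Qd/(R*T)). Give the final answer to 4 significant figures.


D = D0 * exp(-Qd / (R*T))
T = 1292.15 K
D = 6.8132e-04 * exp(-107e3 / (8.314 * 1292.15))
D = 3.219e-08 m^2/s


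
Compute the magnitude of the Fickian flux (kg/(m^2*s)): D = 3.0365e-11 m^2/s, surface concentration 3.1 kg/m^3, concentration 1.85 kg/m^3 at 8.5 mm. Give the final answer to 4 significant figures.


J = -D * (dC/dx) = D * (C1 - C2) / dx
J = 3.0365e-11 * (3.1 - 1.85) / 8.5e-03
J = 4.465e-09 kg/(m^2*s)


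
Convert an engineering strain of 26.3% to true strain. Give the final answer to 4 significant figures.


epsilon_true = ln(1 + epsilon_eng)
epsilon_true = ln(1 + 0.263)
epsilon_true = 0.2335


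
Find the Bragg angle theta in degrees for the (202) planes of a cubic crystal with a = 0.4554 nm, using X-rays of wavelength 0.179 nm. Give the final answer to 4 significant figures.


d = a / sqrt(h^2+k^2+l^2)
d = 0.4554 / sqrt(8) = 0.161008 nm
lambda = 2*d*sin(theta)  =>  sin(theta) = lambda / (2*d)
sin(theta) = 0.179 / (2 * 0.161008) = 0.555872
theta = 33.77 deg


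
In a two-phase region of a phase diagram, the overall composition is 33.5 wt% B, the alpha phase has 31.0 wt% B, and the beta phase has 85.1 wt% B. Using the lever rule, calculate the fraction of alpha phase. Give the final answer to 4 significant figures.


f_alpha = (C_beta - C0) / (C_beta - C_alpha)
f_alpha = (85.1 - 33.5) / (85.1 - 31.0)
f_alpha = 0.9538


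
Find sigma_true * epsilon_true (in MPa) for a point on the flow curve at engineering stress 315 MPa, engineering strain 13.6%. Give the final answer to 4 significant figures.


sigma_true = sigma_eng * (1 + epsilon_eng)
sigma_true = 315 * (1 + 0.136) = 357.84 MPa
epsilon_true = ln(1 + epsilon_eng)
epsilon_true = ln(1 + 0.136) = 0.127513
sigma_true * epsilon_true = 357.84 * 0.127513 = 45.63 MPa


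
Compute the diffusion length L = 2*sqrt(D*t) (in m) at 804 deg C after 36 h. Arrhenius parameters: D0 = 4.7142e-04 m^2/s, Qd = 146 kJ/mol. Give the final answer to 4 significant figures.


Step 1: D = D0 * exp(-Qd/(R*T))
T = 1077.15 K
D = 4.7142e-04 * exp(-146e3 / (8.314 * 1077.15)) = 3.9185e-11 m^2/s
Step 2: L = 2*sqrt(D*t)
t = 36 h = 129600 s
L = 2*sqrt(3.9185e-11 * 129600) = 4.507e-03 m


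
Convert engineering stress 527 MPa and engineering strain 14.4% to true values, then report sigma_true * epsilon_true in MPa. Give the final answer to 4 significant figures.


sigma_true = sigma_eng * (1 + epsilon_eng)
sigma_true = 527 * (1 + 0.144) = 602.888 MPa
epsilon_true = ln(1 + epsilon_eng)
epsilon_true = ln(1 + 0.144) = 0.134531
sigma_true * epsilon_true = 602.888 * 0.134531 = 81.11 MPa


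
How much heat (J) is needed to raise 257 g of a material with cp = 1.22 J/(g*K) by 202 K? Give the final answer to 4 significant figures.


Q = m * cp * dT
Q = 257 * 1.22 * 202
Q = 63340 J


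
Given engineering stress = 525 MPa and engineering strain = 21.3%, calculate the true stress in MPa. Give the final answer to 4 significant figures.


sigma_true = sigma_eng * (1 + epsilon_eng)
sigma_true = 525 * (1 + 0.213)
sigma_true = 636.8 MPa


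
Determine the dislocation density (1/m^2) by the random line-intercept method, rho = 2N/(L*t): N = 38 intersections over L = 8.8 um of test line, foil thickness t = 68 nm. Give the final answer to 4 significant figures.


rho = 2N / (L * t)
L = 8.8 um = 8.8e-06 m, t = 68 nm = 6.8e-08 m
rho = 2 * 38 / (8.8e-06 * 6.8e-08)
rho = 1.27e+14 1/m^2


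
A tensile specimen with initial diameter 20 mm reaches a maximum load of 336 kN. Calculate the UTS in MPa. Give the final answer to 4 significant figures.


A0 = pi*(d/2)^2 = pi*(20/2)^2 = 314.159 mm^2
UTS = F_max / A0 = 336*1000 / 314.159
UTS = 1070 MPa


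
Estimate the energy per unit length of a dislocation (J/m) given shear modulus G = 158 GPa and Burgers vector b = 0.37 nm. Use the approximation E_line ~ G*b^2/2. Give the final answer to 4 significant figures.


E = G*b^2/2
b = 0.37 nm = 3.7e-10 m
G = 158 GPa = 1.58e+11 Pa
E = 0.5 * 1.58e+11 * (3.7e-10)^2
E = 1.082e-08 J/m


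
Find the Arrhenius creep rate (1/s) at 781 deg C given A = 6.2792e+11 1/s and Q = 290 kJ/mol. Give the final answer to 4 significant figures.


rate = A * exp(-Q / (R*T))
T = 781 + 273.15 = 1054.15 K
rate = 6.2792e+11 * exp(-290e3 / (8.314 * 1054.15))
rate = 2.676e-03 1/s


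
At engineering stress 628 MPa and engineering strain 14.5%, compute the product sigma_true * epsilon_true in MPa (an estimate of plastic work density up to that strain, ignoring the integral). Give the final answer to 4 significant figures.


sigma_true = sigma_eng * (1 + epsilon_eng)
sigma_true = 628 * (1 + 0.145) = 719.06 MPa
epsilon_true = ln(1 + epsilon_eng)
epsilon_true = ln(1 + 0.145) = 0.135405
sigma_true * epsilon_true = 719.06 * 0.135405 = 97.36 MPa


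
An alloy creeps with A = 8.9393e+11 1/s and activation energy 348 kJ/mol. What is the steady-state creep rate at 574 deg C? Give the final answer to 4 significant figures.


rate = A * exp(-Q / (R*T))
T = 574 + 273.15 = 847.15 K
rate = 8.9393e+11 * exp(-348e3 / (8.314 * 847.15))
rate = 3.112e-10 1/s


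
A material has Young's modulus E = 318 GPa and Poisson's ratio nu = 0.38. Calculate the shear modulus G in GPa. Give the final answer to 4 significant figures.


G = E / (2*(1+nu))
G = 318 / (2*(1+0.38))
G = 115.2 GPa


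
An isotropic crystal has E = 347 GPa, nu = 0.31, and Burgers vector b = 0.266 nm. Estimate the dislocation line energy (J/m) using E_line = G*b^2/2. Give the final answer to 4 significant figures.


Step 1: G = E / (2*(1+nu))
G = 347 / (2*(1+0.31)) = 132.443 GPa = 1.32443e+11 Pa
Step 2: E_line = G*b^2/2
b = 0.266 nm = 2.66e-10 m
E_line = 0.5 * 1.32443e+11 * (2.66e-10)^2 = 4.686e-09 J/m


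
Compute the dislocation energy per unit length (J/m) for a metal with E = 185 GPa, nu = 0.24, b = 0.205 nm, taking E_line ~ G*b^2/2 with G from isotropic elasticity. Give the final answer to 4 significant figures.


Step 1: G = E / (2*(1+nu))
G = 185 / (2*(1+0.24)) = 74.5968 GPa = 7.45968e+10 Pa
Step 2: E_line = G*b^2/2
b = 0.205 nm = 2.05e-10 m
E_line = 0.5 * 7.45968e+10 * (2.05e-10)^2 = 1.567e-09 J/m


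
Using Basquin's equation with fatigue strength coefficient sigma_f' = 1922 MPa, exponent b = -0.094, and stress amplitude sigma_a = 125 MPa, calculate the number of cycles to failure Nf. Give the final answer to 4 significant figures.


sigma_a = sigma_f' * (2*Nf)^b
2*Nf = (sigma_a / sigma_f')^(1/b)
2*Nf = (125 / 1922)^(1/-0.094)
2*Nf = 4.22662e+12
Nf = 2.113e+12 cycles


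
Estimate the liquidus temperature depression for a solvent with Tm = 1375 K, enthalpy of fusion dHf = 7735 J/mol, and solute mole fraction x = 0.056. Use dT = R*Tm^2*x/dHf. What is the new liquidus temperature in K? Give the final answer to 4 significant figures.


dT = R*Tm^2*x / dHf
dT = 8.314 * 1375^2 * 0.056 / 7735
dT = 113.8 K
T_new = 1375 - 113.8 = 1261 K


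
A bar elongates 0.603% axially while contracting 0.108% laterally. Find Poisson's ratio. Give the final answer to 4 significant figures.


nu = -epsilon_lat / epsilon_axial
Lateral strain is contraction (negative), so using magnitudes:
nu = 0.108 / 0.603
nu = 0.1791


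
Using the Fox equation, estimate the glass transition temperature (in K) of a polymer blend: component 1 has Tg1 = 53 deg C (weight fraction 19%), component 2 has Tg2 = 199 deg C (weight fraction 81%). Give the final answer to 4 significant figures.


1/Tg = w1/Tg1 + w2/Tg2 (in Kelvin)
Tg1 = 326.15 K, Tg2 = 472.15 K
1/Tg = 0.19/326.15 + 0.81/472.15
Tg = 435.1 K


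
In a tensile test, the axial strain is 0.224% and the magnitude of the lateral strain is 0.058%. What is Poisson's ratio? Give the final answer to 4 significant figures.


nu = -epsilon_lat / epsilon_axial
Lateral strain is contraction (negative), so using magnitudes:
nu = 0.058 / 0.224
nu = 0.2589


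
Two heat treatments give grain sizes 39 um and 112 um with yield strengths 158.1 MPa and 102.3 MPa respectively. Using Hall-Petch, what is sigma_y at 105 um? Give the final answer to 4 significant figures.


sigma_y = sigma0 + k / sqrt(d)
1/sqrt(d1) = 1/sqrt(3.9e-05) = 160.128;  1/sqrt(d2) = 94.4911
k = (sigma1 - sigma2) / (1/sqrt(d1) - 1/sqrt(d2)) = (158.1 - 102.3) / (160.128 - 94.4911) = 0.85013 MPa*m^0.5
sigma0 = sigma1 - k/sqrt(d1) = 158.1 - 0.85013*160.128 = 21.9703 MPa
sigma_y(d3) = 21.9703 + 0.85013 / sqrt(1.05e-04) = 104.9 MPa


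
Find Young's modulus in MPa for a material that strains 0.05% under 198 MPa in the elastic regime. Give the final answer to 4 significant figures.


E = sigma / epsilon
epsilon = 0.05% = 5e-04
E = 198 / 5e-04
E = 396000 MPa


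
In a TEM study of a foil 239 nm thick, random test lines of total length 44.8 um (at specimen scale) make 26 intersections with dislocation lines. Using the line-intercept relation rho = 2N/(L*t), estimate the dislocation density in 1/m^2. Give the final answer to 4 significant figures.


rho = 2N / (L * t)
L = 44.8 um = 4.48e-05 m, t = 239 nm = 2.39e-07 m
rho = 2 * 26 / (4.48e-05 * 2.39e-07)
rho = 4.857e+12 1/m^2


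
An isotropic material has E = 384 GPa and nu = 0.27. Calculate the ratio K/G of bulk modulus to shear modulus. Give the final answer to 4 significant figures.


G = E / (2*(1+nu))
G = 384 / (2*(1+0.27)) = 151.181 GPa
K = E / (3*(1-2*nu))
K = 384 / (3*(1-2*0.27)) = 278.261 GPa
K/G = 278.261 / 151.181 = 1.841


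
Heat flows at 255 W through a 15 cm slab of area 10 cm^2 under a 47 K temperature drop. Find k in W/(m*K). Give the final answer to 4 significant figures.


k = Q*L / (A*dT)
L = 0.15 m, A = 1e-03 m^2
k = 255 * 0.15 / (1e-03 * 47)
k = 813.8 W/(m*K)


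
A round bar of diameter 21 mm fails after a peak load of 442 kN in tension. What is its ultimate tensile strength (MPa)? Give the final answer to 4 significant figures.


A0 = pi*(d/2)^2 = pi*(21/2)^2 = 346.361 mm^2
UTS = F_max / A0 = 442*1000 / 346.361
UTS = 1276 MPa


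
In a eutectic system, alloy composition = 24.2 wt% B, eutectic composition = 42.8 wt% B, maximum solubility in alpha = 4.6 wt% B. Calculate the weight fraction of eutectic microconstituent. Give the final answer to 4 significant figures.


f_primary = (C_e - C0) / (C_e - C_alpha_max)
f_primary = (42.8 - 24.2) / (42.8 - 4.6)
f_primary = 0.486911
f_eutectic = 1 - 0.486911 = 0.5131


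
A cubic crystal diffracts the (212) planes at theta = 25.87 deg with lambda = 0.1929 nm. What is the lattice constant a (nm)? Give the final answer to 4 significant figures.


d = lambda / (2*sin(theta))
d = 0.1929 / (2*sin(25.87 deg))
d = 0.221048 nm
a = d * sqrt(h^2+k^2+l^2) = 0.221048 * sqrt(9)
a = 0.6631 nm


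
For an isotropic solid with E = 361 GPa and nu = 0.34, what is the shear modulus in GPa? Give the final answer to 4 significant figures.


G = E / (2*(1+nu))
G = 361 / (2*(1+0.34))
G = 134.7 GPa


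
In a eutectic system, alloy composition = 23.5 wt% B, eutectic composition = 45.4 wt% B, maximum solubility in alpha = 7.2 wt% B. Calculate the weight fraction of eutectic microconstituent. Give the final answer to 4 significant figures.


f_primary = (C_e - C0) / (C_e - C_alpha_max)
f_primary = (45.4 - 23.5) / (45.4 - 7.2)
f_primary = 0.573298
f_eutectic = 1 - 0.573298 = 0.4267


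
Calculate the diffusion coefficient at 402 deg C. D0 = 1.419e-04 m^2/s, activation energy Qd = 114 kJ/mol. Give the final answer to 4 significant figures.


D = D0 * exp(-Qd / (R*T))
T = 675.15 K
D = 1.419e-04 * exp(-114e3 / (8.314 * 675.15))
D = 2.147e-13 m^2/s


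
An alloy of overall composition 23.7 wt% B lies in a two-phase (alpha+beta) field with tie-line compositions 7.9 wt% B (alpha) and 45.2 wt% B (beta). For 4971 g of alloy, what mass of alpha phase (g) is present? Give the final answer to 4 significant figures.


f_alpha = (C_beta - C0) / (C_beta - C_alpha)
f_alpha = (45.2 - 23.7) / (45.2 - 7.9) = 0.576408
m_alpha = f_alpha * m_total = 0.576408 * 4971 = 2865 g


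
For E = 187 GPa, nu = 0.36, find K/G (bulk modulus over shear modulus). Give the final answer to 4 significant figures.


G = E / (2*(1+nu))
G = 187 / (2*(1+0.36)) = 68.75 GPa
K = E / (3*(1-2*nu))
K = 187 / (3*(1-2*0.36)) = 222.619 GPa
K/G = 222.619 / 68.75 = 3.238


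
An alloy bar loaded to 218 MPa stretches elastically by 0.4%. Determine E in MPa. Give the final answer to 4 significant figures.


E = sigma / epsilon
epsilon = 0.4% = 4e-03
E = 218 / 4e-03
E = 54500 MPa


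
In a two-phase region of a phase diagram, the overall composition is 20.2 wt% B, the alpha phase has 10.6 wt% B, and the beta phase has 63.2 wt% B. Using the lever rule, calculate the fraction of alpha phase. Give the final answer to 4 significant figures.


f_alpha = (C_beta - C0) / (C_beta - C_alpha)
f_alpha = (63.2 - 20.2) / (63.2 - 10.6)
f_alpha = 0.8175


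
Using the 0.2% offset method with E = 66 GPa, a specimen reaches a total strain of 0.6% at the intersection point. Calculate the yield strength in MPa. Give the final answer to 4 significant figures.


Offset strain = 0.002
Elastic strain at yield = total_strain - offset = 6e-03 - 0.002 = 4e-03
sigma_y = E * elastic_strain = 66000 * 4e-03
sigma_y = 264 MPa


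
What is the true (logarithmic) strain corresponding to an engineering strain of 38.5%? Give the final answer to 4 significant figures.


epsilon_true = ln(1 + epsilon_eng)
epsilon_true = ln(1 + 0.385)
epsilon_true = 0.3257


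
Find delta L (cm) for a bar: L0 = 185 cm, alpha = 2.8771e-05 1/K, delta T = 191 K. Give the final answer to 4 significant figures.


dL = L0 * alpha * dT
dL = 185 * 2.8771e-05 * 191
dL = 1.017 cm


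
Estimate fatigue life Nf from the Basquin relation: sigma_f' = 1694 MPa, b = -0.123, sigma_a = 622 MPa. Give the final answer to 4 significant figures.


sigma_a = sigma_f' * (2*Nf)^b
2*Nf = (sigma_a / sigma_f')^(1/b)
2*Nf = (622 / 1694)^(1/-0.123)
2*Nf = 3448.15
Nf = 1724 cycles


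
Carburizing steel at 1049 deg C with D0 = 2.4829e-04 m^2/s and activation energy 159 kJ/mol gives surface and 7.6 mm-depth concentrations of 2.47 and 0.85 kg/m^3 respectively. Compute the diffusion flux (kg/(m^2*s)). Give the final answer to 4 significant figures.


Step 1: D = D0 * exp(-Qd/(R*T))
T = 1049 + 273.15 = 1322.15 K
D = 2.4829e-04 * exp(-159e3 / (8.314 * 1322.15)) = 1.29737e-10 m^2/s
Step 2: J = D * (C1 - C2) / dx
J = 1.29737e-10 * (2.47 - 0.85) / 7.6e-03
J = 2.765e-08 kg/(m^2*s)


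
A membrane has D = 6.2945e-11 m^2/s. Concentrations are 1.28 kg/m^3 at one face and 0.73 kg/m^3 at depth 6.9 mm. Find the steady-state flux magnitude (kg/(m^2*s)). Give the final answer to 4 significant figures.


J = -D * (dC/dx) = D * (C1 - C2) / dx
J = 6.2945e-11 * (1.28 - 0.73) / 6.9e-03
J = 5.017e-09 kg/(m^2*s)


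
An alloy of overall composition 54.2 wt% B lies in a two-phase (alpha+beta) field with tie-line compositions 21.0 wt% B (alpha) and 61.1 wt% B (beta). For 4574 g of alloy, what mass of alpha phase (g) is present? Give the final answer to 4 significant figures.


f_alpha = (C_beta - C0) / (C_beta - C_alpha)
f_alpha = (61.1 - 54.2) / (61.1 - 21.0) = 0.17207
m_alpha = f_alpha * m_total = 0.17207 * 4574 = 787 g


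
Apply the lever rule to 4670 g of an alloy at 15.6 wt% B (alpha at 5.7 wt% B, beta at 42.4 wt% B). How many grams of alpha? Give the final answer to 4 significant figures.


f_alpha = (C_beta - C0) / (C_beta - C_alpha)
f_alpha = (42.4 - 15.6) / (42.4 - 5.7) = 0.730245
m_alpha = f_alpha * m_total = 0.730245 * 4670 = 3410 g


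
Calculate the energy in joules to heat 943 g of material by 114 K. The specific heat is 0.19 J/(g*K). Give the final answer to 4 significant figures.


Q = m * cp * dT
Q = 943 * 0.19 * 114
Q = 20430 J


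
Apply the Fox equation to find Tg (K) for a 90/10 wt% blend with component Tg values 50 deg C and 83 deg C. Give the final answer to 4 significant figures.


1/Tg = w1/Tg1 + w2/Tg2 (in Kelvin)
Tg1 = 323.15 K, Tg2 = 356.15 K
1/Tg = 0.9/323.15 + 0.1/356.15
Tg = 326.2 K


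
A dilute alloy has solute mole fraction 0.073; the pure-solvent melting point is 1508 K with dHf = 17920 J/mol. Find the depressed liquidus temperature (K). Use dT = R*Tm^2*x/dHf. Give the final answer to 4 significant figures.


dT = R*Tm^2*x / dHf
dT = 8.314 * 1508^2 * 0.073 / 17920
dT = 77.0189 K
T_new = 1508 - 77.0189 = 1431 K


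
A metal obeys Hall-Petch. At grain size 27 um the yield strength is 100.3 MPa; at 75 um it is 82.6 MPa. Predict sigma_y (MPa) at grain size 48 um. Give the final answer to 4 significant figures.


sigma_y = sigma0 + k / sqrt(d)
1/sqrt(d1) = 1/sqrt(2.7e-05) = 192.45;  1/sqrt(d2) = 115.47
k = (sigma1 - sigma2) / (1/sqrt(d1) - 1/sqrt(d2)) = (100.3 - 82.6) / (192.45 - 115.47) = 0.22993 MPa*m^0.5
sigma0 = sigma1 - k/sqrt(d1) = 100.3 - 0.22993*192.45 = 56.05 MPa
sigma_y(d3) = 56.05 + 0.22993 / sqrt(4.8e-05) = 89.24 MPa


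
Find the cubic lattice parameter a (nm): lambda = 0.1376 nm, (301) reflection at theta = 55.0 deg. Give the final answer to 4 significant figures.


d = lambda / (2*sin(theta))
d = 0.1376 / (2*sin(55.0 deg))
d = 0.0839893 nm
a = d * sqrt(h^2+k^2+l^2) = 0.0839893 * sqrt(10)
a = 0.2656 nm
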